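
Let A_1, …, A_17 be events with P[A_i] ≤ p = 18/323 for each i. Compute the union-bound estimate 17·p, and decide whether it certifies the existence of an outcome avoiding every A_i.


Union bound: P[∪_{i=1}^{17} A_i] ≤ Σ_i P[A_i] ≤ 17·p = 17·(18/323) = 18/19.
Numerically: 18/19 ≈ 0.947.
Is 18/19 < 1? YES.
Since P[∪ A_i] ≤ 18/19 < 1, the complement has P[∩ A_i^c] ≥ 1 − 18/19 = 1/19 > 0, so some outcome avoids every A_i.

17·p = 18/19 ≈ 0.947; existence CERTIFIED by the union bound.


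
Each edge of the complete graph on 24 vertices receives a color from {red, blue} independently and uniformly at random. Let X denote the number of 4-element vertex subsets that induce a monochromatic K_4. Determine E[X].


Let X = Σ_S X_S over the C(24, 4) = 10626 subsets S of size 4, where X_S = 1 if the K_4 on S is monochromatic.
For a fixed S, the K_4 on S has C(4, 2) = 6 edges. P[all 6 edges red] = (1/2)^6, and likewise for blue, so P[monochromatic] = 2·(1/2)^6 = 2^{1 − 6} = 1/32.
By linearity of expectation: E[X] = C(24, 4) · 2^{1 − 6} = 10626 · 1/32 = 5313/16.
Numerically: E[X] ≈ 332.0625.

E[X] = C(24,4)·2^(1−C(4,2)) = 5313/16 ≈ 332.0625.


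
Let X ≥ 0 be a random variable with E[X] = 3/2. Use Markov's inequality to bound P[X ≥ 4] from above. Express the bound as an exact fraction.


μ = E[X] = 3/2, a = 4.
Markov: P[X ≥ 4] ≤ μ/a = (3/2)/4 = 3/8.
Numerically: ≈ 0.3750.
(Since a = 4 > μ = 1.5000, the bound 3/8 is < 1 and informative.)

P[X ≥ 4] ≤ 3/8 ≈ 0.3750.


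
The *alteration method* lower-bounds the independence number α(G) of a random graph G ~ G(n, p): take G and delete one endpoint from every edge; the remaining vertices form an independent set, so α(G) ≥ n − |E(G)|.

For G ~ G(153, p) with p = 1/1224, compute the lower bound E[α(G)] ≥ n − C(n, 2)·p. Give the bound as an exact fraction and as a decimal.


E[|E(G)|] = C(153, 2)·p = 11628 · (1/1224) = 19/2.
E[α(G)] ≥ n − E[|E(G)|] = 153 − 19/2 = 287/2.
Numerically: ≈ 143.500000.
(This is only a lower bound; the true E[α(G)] may be larger.)

E[α(G)] ≥ 287/2 ≈ 143.500000.


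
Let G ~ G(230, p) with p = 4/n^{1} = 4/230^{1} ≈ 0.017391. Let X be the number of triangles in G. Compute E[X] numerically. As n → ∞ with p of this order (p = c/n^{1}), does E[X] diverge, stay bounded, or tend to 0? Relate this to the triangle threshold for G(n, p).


Number of potential triangles: C(230, 3) = 2001460.
Each occurs with probability p³ ≈ (0.017391)³ ≈ 5.2601299e-06.
By linearity: E[X] = C(230, 3)·p³ ≈ 2001460 · 5.2601299e-06 ≈ 10.52794.
Here α = 1, so p = 4/n is exactly at the triangle threshold p ~ 1/n. Asymptotically E[X] → c³/6 = 4³/6 = 32/3 ≈ 10.66667, a bounded constant. In this regime the triangle count is asymptotically Poisson(c³/6).

E[X] ≈ 10.52794; in regime p = Θ(1/n^{1}) E[X] stays bounded (at the triangle threshold p ~ 1/n).


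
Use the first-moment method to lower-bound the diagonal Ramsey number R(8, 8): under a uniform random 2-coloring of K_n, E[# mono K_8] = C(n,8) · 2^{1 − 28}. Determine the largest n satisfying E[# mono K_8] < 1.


We need C(n, 8) · 2^{1 − 28} < 1, i.e. C(n, 8) < 2^{28 − 1} = 134217728.
Check values of n near the boundary:
  n = 36: C(36, 8) = 30260340; 30260340 < 134217728? YES
  n = 37: C(37, 8) = 38608020; 38608020 < 134217728? YES
  n = 38: C(38, 8) = 48903492; 48903492 < 134217728? YES
  n = 39: C(39, 8) = 61523748; 61523748 < 134217728? YES
  n = 40: C(40, 8) = 76904685; 76904685 < 134217728? YES
  n = 41: C(41, 8) = 95548245; 95548245 < 134217728? YES
  n = 42: C(42, 8) = 118030185; 118030185 < 134217728? YES
  n = 43: C(43, 8) = 145008513; 145008513 < 134217728? NO
  n = 44: C(44, 8) = 177232627; 177232627 < 134217728? NO
  n = 45: C(45, 8) = 215553195; 215553195 < 134217728? NO
The largest n with C(n, 8) < 134217728 is n = 42 (where E[X] = 118030185/134217728 ≈ 0.87939). Hence R(8, 8) > 42, i.e. R(8, 8) ≥ 43.

Largest n = 42; hence R(8, 8) > 42.


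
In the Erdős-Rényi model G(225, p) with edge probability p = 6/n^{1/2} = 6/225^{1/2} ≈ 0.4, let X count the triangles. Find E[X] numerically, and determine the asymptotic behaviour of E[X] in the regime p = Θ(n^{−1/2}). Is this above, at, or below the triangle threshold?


Number of potential triangles: C(225, 3) = 1873200.
Each occurs with probability p³ ≈ (0.4)³ ≈ 6.40000e-02.
By linearity: E[X] = C(225, 3)·p³ ≈ 1873200 · 6.40000e-02 ≈ 119884.800.
Since α = 1/2 < 1, p = c/n^{1/2} ≫ 1/n is above the triangle threshold p ~ 1/n. Asymptotically E[X] ~ (c³/6)·n^{3(1−α)} = (6³/6)·n^{1.5} → ∞; triangles are abundant w.h.p.

E[X] ≈ 119884.800; in regime p = Θ(1/n^{1/2}) E[X] diverges (above the triangle threshold p ~ 1/n).


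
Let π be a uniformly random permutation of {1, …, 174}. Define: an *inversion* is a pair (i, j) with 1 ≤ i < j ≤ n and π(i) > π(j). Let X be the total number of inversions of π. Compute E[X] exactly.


Write X = Σ X_I over the C(174, 2) = 15051 pairs i < j, with X_I the indicator of one inversion.
There are 15051 indicators.
For each fixed pair i < j, the values π(i) and π(j) are two distinct elements of {1, …, 174} in uniformly random order; by symmetry P[π(i) > π(j)] = 1/2.
By linearity: E[X] = 15051 · (1/2) = C(174, 2) · (1/2) = 15051/2 = 15051/2 ≈ 7525.5000.

E[X] = 15051/2 = 7525.5000.


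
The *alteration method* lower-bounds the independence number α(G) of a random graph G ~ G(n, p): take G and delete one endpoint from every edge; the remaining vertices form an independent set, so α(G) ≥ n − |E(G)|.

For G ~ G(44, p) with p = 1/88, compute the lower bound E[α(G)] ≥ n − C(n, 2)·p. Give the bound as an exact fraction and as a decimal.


E[|E(G)|] = C(44, 2)·p = 946 · (1/88) = 43/4.
E[α(G)] ≥ n − E[|E(G)|] = 44 − 43/4 = 133/4.
Numerically: ≈ 33.25000.
(This is only a lower bound; the true E[α(G)] may be larger.)

E[α(G)] ≥ 133/4 ≈ 33.25000.


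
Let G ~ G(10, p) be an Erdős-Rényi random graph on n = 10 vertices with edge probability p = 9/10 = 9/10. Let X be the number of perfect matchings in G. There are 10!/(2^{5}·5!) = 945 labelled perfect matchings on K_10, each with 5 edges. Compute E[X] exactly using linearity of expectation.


K_10 has 10!/(2^{5}·5!) = 945 labelled perfect matchings.
For each such perfect matching H, let X_H = 1 if all 5 edges of H are present in G. Then P[X_H = 1] = p^{5} = (9/10)^{5} = 59049/100000.
By linearity of expectation: E[X] = Σ_H E[X_H] = 945 · p^{5} = 945 · 59049/100000 = 11160261/20000.
Numerically: E[X] ≈ 558.013.

E[X] = 945 · (9/10)^{5} = 11160261/20000 ≈ 558.013.


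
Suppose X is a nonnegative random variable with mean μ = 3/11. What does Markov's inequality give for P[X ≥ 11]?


μ = E[X] = 3/11, a = 11.
Markov: P[X ≥ 11] ≤ μ/a = (3/11)/11 = 3/121.
Numerically: ≈ 0.02479.
(Since a = 11 > μ = 0.27273, the bound 3/121 is < 1 and informative.)

P[X ≥ 11] ≤ 3/121 ≈ 0.02479.


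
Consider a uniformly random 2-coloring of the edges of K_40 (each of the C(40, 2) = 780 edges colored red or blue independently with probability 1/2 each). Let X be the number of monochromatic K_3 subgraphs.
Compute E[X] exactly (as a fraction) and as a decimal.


Let X = Σ_S X_S over the C(40, 3) = 9880 subsets S of size 3, where X_S = 1 if the K_3 on S is monochromatic.
For a fixed S, the K_3 on S has C(3, 2) = 3 edges. P[all 3 edges red] = (1/2)^3, and likewise for blue, so P[monochromatic] = 2·(1/2)^3 = 2^{1 − 3} = 1/4.
By linearity: E[X] = C(40, 3) · 2^{1 − 3} = 9880 · 1/4 = 2470.
Numerically: E[X] ≈ 2470.000.

E[X] = C(40,3)·2^(1−C(3,2)) = 2470 ≈ 2470.000.


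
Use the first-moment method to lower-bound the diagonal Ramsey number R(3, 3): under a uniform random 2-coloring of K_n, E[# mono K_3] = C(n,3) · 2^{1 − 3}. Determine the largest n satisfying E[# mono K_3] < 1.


We need C(n, 3) · 2^{1 − 3} < 1, i.e. C(n, 3) < 2^{3 − 1} = 4.
Check values of n near the boundary:
  n = 3: C(3, 3) = 1; 1 < 4? YES
  n = 4: C(4, 3) = 4; 4 < 4? NO
  n = 5: C(5, 3) = 10; 10 < 4? NO
  n = 6: C(6, 3) = 20; 20 < 4? NO
The largest n with C(n, 3) < 4 is n = 3 (where E[X] = 1/4 ≈ 0.2500000). Hence R(3, 3) > 3, i.e. R(3, 3) ≥ 4.

Largest n = 3; hence R(3, 3) > 3.


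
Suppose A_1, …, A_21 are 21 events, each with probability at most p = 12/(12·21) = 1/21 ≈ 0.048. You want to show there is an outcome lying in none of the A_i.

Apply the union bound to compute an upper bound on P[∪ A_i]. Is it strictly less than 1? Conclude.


Union bound: P[∪_{i=1}^{21} A_i] ≤ Σ_i P[A_i] ≤ 21·p = 21·(1/21) = 1.
Numerically: 1 ≈ 1.000.
Is 1 < 1? NO.
Since the bound 1 is ≥ 1, the union bound is uninformative here; it does NOT by itself certify existence.

21·p = 1 ≈ 1.000; existence NOT certified by the union bound.


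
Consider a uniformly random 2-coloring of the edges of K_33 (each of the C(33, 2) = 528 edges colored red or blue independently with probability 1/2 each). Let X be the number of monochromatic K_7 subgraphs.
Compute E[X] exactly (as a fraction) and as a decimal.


Let X = Σ_S X_S over the C(33, 7) = 4272048 subsets S of size 7, where X_S = 1 if the K_7 on S is monochromatic.
For a fixed S, the K_7 on S has C(7, 2) = 21 edges. P[all 21 edges red] = (1/2)^21, and likewise for blue, so P[monochromatic] = 2·(1/2)^21 = 2^{1 − 21} = 1/1048576.
By linearity: E[X] = C(33, 7) · 2^{1 − 21} = 4272048 · 1/1048576 = 267003/65536.
Numerically: E[X] ≈ 4.074142.

E[X] = C(33,7)·2^(1−C(7,2)) = 267003/65536 ≈ 4.074142.


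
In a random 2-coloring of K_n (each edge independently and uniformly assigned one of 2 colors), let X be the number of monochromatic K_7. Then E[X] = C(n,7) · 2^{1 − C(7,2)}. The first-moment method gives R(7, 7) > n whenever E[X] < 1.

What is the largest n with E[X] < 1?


We need C(n, 7) · 2^{1 − 21} < 1, i.e. C(n, 7) < 2^{21 − 1} = 1048576.
Check values of n near the boundary:
  n = 21: C(21, 7) = 116280; 116280 < 1048576? YES
  n = 22: C(22, 7) = 170544; 170544 < 1048576? YES
  n = 23: C(23, 7) = 245157; 245157 < 1048576? YES
  n = 24: C(24, 7) = 346104; 346104 < 1048576? YES
  n = 25: C(25, 7) = 480700; 480700 < 1048576? YES
  n = 26: C(26, 7) = 657800; 657800 < 1048576? YES
  n = 27: C(27, 7) = 888030; 888030 < 1048576? YES
  n = 28: C(28, 7) = 1184040; 1184040 < 1048576? NO
The largest n with C(n, 7) < 1048576 is n = 27 (where E[X] = 444015/524288 ≈ 0.8469). Hence R(7, 7) > 27, i.e. R(7, 7) ≥ 28.

Largest n = 27; hence R(7, 7) > 27.


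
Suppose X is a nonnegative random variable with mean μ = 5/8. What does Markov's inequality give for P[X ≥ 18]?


μ = E[X] = 5/8, a = 18.
Markov: P[X ≥ 18] ≤ μ/a = (5/8)/18 = 5/144.
Numerically: ≈ 0.03472.
(Since a = 18 > μ = 0.62500, the bound 5/144 is < 1 and informative.)

P[X ≥ 18] ≤ 5/144 ≈ 0.03472.


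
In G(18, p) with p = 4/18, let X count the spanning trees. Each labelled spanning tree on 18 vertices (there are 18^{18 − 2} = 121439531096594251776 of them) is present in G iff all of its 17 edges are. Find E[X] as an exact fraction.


K_18 has 18^{18 − 2} = 121439531096594251776 labelled spanning trees.
For each such spanning tree H, let X_H = 1 if all 17 edges of H are present in G. Then P[X_H = 1] = p^{17} = (2/9)^{17} = 131072/16677181699666569.
Summing the indicators: E[X] = Σ_H E[X_H] = 121439531096594251776 · p^{17} = 121439531096594251776 · 131072/16677181699666569 = 8589934592/9.
Numerically: E[X] ≈ 9.54e+08.

E[X] = 121439531096594251776 · (2/9)^{17} = 8589934592/9 ≈ 9.54e+08.


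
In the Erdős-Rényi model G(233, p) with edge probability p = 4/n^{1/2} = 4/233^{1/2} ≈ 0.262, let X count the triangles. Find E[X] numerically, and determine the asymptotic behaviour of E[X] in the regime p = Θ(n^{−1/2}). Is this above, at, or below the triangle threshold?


Number of potential triangles: C(233, 3) = 2081156.
Each occurs with probability p³ ≈ (0.262)³ ≈ 1.799476e-02.
By linearity: E[X] = C(233, 3)·p³ ≈ 2081156 · 1.799476e-02 ≈ 37449.9056.
Since α = 1/2 < 1, p = c/n^{1/2} ≫ 1/n is above the triangle threshold p ~ 1/n. Asymptotically E[X] ~ (c³/6)·n^{3(1−α)} = (4³/6)·n^{1.5} → ∞; triangles are abundant w.h.p.

E[X] ≈ 37449.9056; in regime p = Θ(1/n^{1/2}) E[X] diverges (above the triangle threshold p ~ 1/n).


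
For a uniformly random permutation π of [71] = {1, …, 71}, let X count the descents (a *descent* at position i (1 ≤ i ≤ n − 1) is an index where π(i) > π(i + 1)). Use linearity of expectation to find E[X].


Write X = Σ X_I over i = 1, …, 70, with X_I the indicator of one descent.
There are 70 indicators.
For each fixed i, the pair (π(i), π(i+1)) is a uniformly random ordered pair of distinct values from {1, …, 71}; by symmetry P[π(i) > π(i+1)] = 1/2.
By linearity: E[X] = 70 · (1/2) = (71 − 1) · (1/2) = 35 ≈ 35.00000.

E[X] = 35 = 35.00000.


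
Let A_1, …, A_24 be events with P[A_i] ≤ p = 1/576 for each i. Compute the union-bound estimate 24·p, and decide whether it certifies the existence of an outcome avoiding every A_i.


Union bound: P[∪_{i=1}^{24} A_i] ≤ Σ_i P[A_i] ≤ 24·p = 24·(1/576) = 1/24.
Numerically: 1/24 ≈ 0.042.
Is 1/24 < 1? YES.
Since P[∪ A_i] ≤ 1/24 < 1, the complement has P[∩ A_i^c] ≥ 1 − 1/24 = 23/24 > 0, so some outcome avoids every A_i.

24·p = 1/24 ≈ 0.042; existence CERTIFIED by the union bound.


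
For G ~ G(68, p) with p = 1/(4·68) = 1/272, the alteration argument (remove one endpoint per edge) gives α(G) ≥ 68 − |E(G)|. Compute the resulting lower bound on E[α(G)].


E[|E(G)|] = C(68, 2)·p = 2278 · (1/272) = 67/8.
E[α(G)] ≥ n − E[|E(G)|] = 68 − 67/8 = 477/8.
Numerically: ≈ 59.6250.
(This is only a lower bound; the true E[α(G)] may be larger.)

E[α(G)] ≥ 477/8 ≈ 59.6250.


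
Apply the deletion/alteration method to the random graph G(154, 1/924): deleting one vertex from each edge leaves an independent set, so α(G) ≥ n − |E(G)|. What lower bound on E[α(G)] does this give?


E[|E(G)|] = C(154, 2)·p = 11781 · (1/924) = 51/4.
E[α(G)] ≥ n − E[|E(G)|] = 154 − 51/4 = 565/4.
Numerically: ≈ 141.250.
(This is only a lower bound; the true E[α(G)] may be larger.)

E[α(G)] ≥ 565/4 ≈ 141.250.


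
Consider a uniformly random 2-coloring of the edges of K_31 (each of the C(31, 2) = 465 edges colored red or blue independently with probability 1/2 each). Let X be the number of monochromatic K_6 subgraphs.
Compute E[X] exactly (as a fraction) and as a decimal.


Let X = Σ_S X_S over the C(31, 6) = 736281 subsets S of size 6, where X_S = 1 if the K_6 on S is monochromatic.
For a fixed S, the K_6 on S has C(6, 2) = 15 edges. P[all 15 edges red] = (1/2)^15, and likewise for blue, so P[monochromatic] = 2·(1/2)^15 = 2^{1 − 15} = 1/16384.
Summing: E[X] = C(31, 6) · 2^{1 − 15} = 736281 · 1/16384 = 736281/16384.
Numerically: E[X] ≈ 44.93903.

E[X] = C(31,6)·2^(1−C(6,2)) = 736281/16384 ≈ 44.93903.


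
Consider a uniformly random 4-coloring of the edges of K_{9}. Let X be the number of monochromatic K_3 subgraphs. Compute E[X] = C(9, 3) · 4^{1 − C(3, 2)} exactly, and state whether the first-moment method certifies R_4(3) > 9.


E[X] = C(9, 3) · 4^{1 − 3} = 84 · 4^{−2} = 84/16.
As a reduced fraction: E[X] = 21/4 ≈ 5.2500.
Is E[X] < 1? NO.
Since E[X] ≥ 1, the first-moment bound is inconclusive at n = 9; it does NOT by itself certify R_4(3) > 9.

E[X] = 21/4 ≈ 5.2500; E[X] ≥ 1; first-moment method inconclusive here.


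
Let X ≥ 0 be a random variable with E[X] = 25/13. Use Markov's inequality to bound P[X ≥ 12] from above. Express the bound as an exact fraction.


μ = E[X] = 25/13, a = 12.
Markov: P[X ≥ 12] ≤ μ/a = (25/13)/12 = 25/156.
Numerically: ≈ 0.160256.
(Since a = 12 > μ = 1.923077, the bound 25/156 is < 1 and informative.)

P[X ≥ 12] ≤ 25/156 ≈ 0.160256.


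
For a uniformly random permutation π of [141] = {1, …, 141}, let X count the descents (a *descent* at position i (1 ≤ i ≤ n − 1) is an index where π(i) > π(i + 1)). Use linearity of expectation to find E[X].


Write X = Σ X_I over i = 1, …, 140, with X_I the indicator of one descent.
There are 140 indicators.
For each fixed i, the pair (π(i), π(i+1)) is a uniformly random ordered pair of distinct values from {1, …, 141}; by symmetry P[π(i) > π(i+1)] = 1/2.
By linearity: E[X] = 140 · (1/2) = (141 − 1) · (1/2) = 70 ≈ 70.000.

E[X] = 70 = 70.000.


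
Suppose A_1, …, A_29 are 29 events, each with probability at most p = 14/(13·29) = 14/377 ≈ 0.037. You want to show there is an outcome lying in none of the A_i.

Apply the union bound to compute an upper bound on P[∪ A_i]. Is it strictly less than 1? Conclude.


Union bound: P[∪_{i=1}^{29} A_i] ≤ Σ_i P[A_i] ≤ 29·p = 29·(14/377) = 14/13.
Numerically: 14/13 ≈ 1.077.
Is 14/13 < 1? NO.
Since the bound 14/13 is ≥ 1, the union bound is uninformative here; it does NOT by itself certify existence.

29·p = 14/13 ≈ 1.077; existence NOT certified by the union bound.


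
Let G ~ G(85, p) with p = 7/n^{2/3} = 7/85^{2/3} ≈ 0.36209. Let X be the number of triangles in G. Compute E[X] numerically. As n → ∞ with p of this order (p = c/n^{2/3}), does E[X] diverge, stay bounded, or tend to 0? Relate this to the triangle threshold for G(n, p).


Number of potential triangles: C(85, 3) = 98770.
Each occurs with probability p³ ≈ (0.36209)³ ≈ 4.7474048e-02.
By linearity: E[X] = C(85, 3)·p³ ≈ 98770 · 4.7474048e-02 ≈ 4689.01176.
Since α = 2/3 < 1, p = c/n^{2/3} ≫ 1/n is above the triangle threshold p ~ 1/n. Asymptotically E[X] ~ (c³/6)·n^{3(1−α)} = (7³/6)·n^{1} → ∞; triangles are abundant w.h.p.

E[X] ≈ 4689.01176; in regime p = Θ(1/n^{2/3}) E[X] diverges (above the triangle threshold p ~ 1/n).


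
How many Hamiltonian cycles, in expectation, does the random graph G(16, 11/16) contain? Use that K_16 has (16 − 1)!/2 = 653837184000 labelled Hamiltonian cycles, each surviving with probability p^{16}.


K_16 has (16 − 1)!/2 = 653837184000 labelled Hamiltonian cycles.
For each such Hamiltonian cycle H, let X_H = 1 if all 16 edges of H are present in G. Then P[X_H = 1] = p^{16} = (11/16)^{16} = 45949729863572161/18446744073709551616.
By linearity of expectation: E[X] = Σ_H E[X_H] = 653837184000 · p^{16} = 653837184000 · 45949729863572161/18446744073709551616 = 29339494120662818290072875/18014398509481984.
Numerically: E[X] ≈ 1.63e+09.

E[X] = 653837184000 · (11/16)^{16} = 29339494120662818290072875/18014398509481984 ≈ 1.63e+09.


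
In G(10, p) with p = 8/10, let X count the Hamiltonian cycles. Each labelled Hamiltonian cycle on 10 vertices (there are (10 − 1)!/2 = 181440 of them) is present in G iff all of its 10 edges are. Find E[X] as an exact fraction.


K_10 has (10 − 1)!/2 = 181440 labelled Hamiltonian cycles.
For each such Hamiltonian cycle H, let X_H = 1 if all 10 edges of H are present in G. Then P[X_H = 1] = p^{10} = (4/5)^{10} = 1048576/9765625.
By linearity: E[X] = Σ_H E[X_H] = 181440 · p^{10} = 181440 · 1048576/9765625 = 38050725888/1953125.
Numerically: E[X] ≈ 1.948e+04.

E[X] = 181440 · (4/5)^{10} = 38050725888/1953125 ≈ 1.948e+04.


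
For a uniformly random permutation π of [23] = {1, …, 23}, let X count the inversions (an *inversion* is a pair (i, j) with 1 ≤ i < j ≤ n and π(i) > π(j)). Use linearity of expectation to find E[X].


Write X = Σ X_I over the C(23, 2) = 253 pairs i < j, with X_I the indicator of one inversion.
There are 253 indicators.
For each fixed pair i < j, the values π(i) and π(j) are two distinct elements of {1, …, 23} in uniformly random order; by symmetry P[π(i) > π(j)] = 1/2.
By linearity: E[X] = 253 · (1/2) = C(23, 2) · (1/2) = 253/2 = 253/2 ≈ 126.500000.

E[X] = 253/2 = 126.500000.


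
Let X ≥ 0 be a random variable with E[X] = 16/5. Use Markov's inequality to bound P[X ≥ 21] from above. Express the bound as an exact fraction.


μ = E[X] = 16/5, a = 21.
Markov: P[X ≥ 21] ≤ μ/a = (16/5)/21 = 16/105.
Numerically: ≈ 0.152381.
(Since a = 21 > μ = 3.200000, the bound 16/105 is < 1 and informative.)

P[X ≥ 21] ≤ 16/105 ≈ 0.152381.


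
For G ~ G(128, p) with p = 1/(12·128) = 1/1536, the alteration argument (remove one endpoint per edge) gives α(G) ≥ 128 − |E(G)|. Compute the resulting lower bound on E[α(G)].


E[|E(G)|] = C(128, 2)·p = 8128 · (1/1536) = 127/24.
E[α(G)] ≥ n − E[|E(G)|] = 128 − 127/24 = 2945/24.
Numerically: ≈ 122.70833.
(This is only a lower bound; the true E[α(G)] may be larger.)

E[α(G)] ≥ 2945/24 ≈ 122.70833.


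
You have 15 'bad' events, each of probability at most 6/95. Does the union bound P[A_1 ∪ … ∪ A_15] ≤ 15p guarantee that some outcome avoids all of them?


Union bound: P[∪_{i=1}^{15} A_i] ≤ Σ_i P[A_i] ≤ 15·p = 15·(6/95) = 18/19.
Numerically: 18/19 ≈ 0.9473684.
Is 18/19 < 1? YES.
Since P[∪ A_i] ≤ 18/19 < 1, the complement has P[∩ A_i^c] ≥ 1 − 18/19 = 1/19 > 0, so some outcome avoids every A_i.

15·p = 18/19 ≈ 0.9473684; existence CERTIFIED by the union bound.


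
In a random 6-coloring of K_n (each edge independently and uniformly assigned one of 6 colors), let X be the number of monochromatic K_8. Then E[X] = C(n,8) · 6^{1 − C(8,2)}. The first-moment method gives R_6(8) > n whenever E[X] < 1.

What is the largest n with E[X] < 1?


We need C(n, 8) · 6^{1 − 28} < 1, i.e. C(n, 8) < 6^{28 − 1} = 1023490369077469249536.
Check values of n near the boundary:
  n = 1593: C(1593, 8) = 1010555394551193970323; 1010555394551193970323 < 1023490369077469249536? YES
  n = 1594: C(1594, 8) = 1015652773590544255167; 1015652773590544255167 < 1023490369077469249536? YES
  n = 1595: C(1595, 8) = 1020772636343363633895; 1020772636343363633895 < 1023490369077469249536? YES
  n = 1596: C(1596, 8) = 1025915067760710553965; 1025915067760710553965 < 1023490369077469249536? NO
The largest n with C(n, 8) < 1023490369077469249536 is n = 1595 (where E[X] = 113419181815929292655/113721152119718805504 ≈ 0.99734). Hence R_6(8) > 1595, i.e. R_6(8) ≥ 1596.

Largest n = 1595; hence R_6(8) > 1595.


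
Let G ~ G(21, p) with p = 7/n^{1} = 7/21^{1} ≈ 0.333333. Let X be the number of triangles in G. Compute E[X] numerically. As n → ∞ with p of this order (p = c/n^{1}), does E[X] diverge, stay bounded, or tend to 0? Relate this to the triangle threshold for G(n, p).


Number of potential triangles: C(21, 3) = 1330.
Each occurs with probability p³ ≈ (0.333333)³ ≈ 3.70370370e-02.
By linearity: E[X] = C(21, 3)·p³ ≈ 1330 · 3.70370370e-02 ≈ 49.259259.
Here α = 1, so p = 7/n is exactly at the triangle threshold p ~ 1/n. Asymptotically E[X] → c³/6 = 7³/6 = 343/6 ≈ 57.166667, a bounded constant. In this regime the triangle count is asymptotically Poisson(c³/6).

E[X] ≈ 49.259259; in regime p = Θ(1/n^{1}) E[X] stays bounded (at the triangle threshold p ~ 1/n).


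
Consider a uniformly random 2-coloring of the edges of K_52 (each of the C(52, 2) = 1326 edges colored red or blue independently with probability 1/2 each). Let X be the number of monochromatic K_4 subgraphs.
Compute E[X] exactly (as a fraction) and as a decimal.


Let X = Σ_S X_S over the C(52, 4) = 270725 subsets S of size 4, where X_S = 1 if the K_4 on S is monochromatic.
For a fixed S, the K_4 on S has C(4, 2) = 6 edges. P[all 6 edges red] = (1/2)^6, and likewise for blue, so P[monochromatic] = 2·(1/2)^6 = 2^{1 − 6} = 1/32.
By linearity of expectation: E[X] = C(52, 4) · 2^{1 − 6} = 270725 · 1/32 = 270725/32.
Numerically: E[X] ≈ 8460.1562.

E[X] = C(52,4)·2^(1−C(4,2)) = 270725/32 ≈ 8460.1562.


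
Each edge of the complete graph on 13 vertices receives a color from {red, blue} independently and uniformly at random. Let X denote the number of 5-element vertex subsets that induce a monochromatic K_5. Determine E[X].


Let X = Σ_S X_S over the C(13, 5) = 1287 subsets S of size 5, where X_S = 1 if the K_5 on S is monochromatic.
For a fixed S, the K_5 on S has C(5, 2) = 10 edges. P[all 10 edges red] = (1/2)^10, and likewise for blue, so P[monochromatic] = 2·(1/2)^10 = 2^{1 − 10} = 1/512.
Summing: E[X] = C(13, 5) · 2^{1 − 10} = 1287 · 1/512 = 1287/512.
Numerically: E[X] ≈ 2.5137.

E[X] = C(13,5)·2^(1−C(5,2)) = 1287/512 ≈ 2.5137.


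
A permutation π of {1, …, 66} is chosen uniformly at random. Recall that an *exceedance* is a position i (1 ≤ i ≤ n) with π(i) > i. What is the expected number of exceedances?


Write X = Σ_{i=1}^{66} X_i, where X_i = 1_{π(i) > i}.
For each fixed i, π(i) is uniform over {1, …, 66} (marginal of a uniform permutation), so P[π(i) > i] = (n − i)/n. Summing: Σ_{i=1}^{66} (n − i)/n = (0 + 1 + … + 65)/66 = 66(66 − 1)/(2·66) = (66 − 1)/2.
Hence E[X] = Σ_{i=1}^{66} (66 − i)/66 = 65/2 ≈ 32.50000.

E[X] = 65/2 = 32.50000.


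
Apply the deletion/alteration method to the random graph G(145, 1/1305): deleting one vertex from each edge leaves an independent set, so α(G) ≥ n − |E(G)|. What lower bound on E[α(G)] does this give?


E[|E(G)|] = C(145, 2)·p = 10440 · (1/1305) = 8.
E[α(G)] ≥ n − E[|E(G)|] = 145 − 8 = 137.
Numerically: ≈ 137.0000.
(This is only a lower bound; the true E[α(G)] may be larger.)

E[α(G)] ≥ 137 ≈ 137.0000.


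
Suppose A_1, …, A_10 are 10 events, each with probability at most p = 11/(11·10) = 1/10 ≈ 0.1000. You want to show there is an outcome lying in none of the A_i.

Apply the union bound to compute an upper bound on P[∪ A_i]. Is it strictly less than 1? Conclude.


Union bound: P[∪_{i=1}^{10} A_i] ≤ Σ_i P[A_i] ≤ 10·p = 10·(1/10) = 1.
Numerically: 1 ≈ 1.0000.
Is 1 < 1? NO.
Since the bound 1 is ≥ 1, the union bound is uninformative here; it does NOT by itself certify existence.

10·p = 1 ≈ 1.0000; existence NOT certified by the union bound.


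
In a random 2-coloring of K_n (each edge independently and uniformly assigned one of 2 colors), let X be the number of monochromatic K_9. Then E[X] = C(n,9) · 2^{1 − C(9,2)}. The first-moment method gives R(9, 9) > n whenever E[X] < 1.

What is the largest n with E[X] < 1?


We need C(n, 9) · 2^{1 − 36} < 1, i.e. C(n, 9) < 2^{36 − 1} = 34359738368.
Check values of n near the boundary:
  n = 61: C(61, 9) = 17341763505; 17341763505 < 34359738368? YES
  n = 62: C(62, 9) = 20286591270; 20286591270 < 34359738368? YES
  n = 63: C(63, 9) = 23667689815; 23667689815 < 34359738368? YES
  n = 64: C(64, 9) = 27540584512; 27540584512 < 34359738368? YES
  n = 65: C(65, 9) = 31966749880; 31966749880 < 34359738368? YES
  n = 66: C(66, 9) = 37014131440; 37014131440 < 34359738368? NO
  n = 67: C(67, 9) = 42757703560; 42757703560 < 34359738368? NO
The largest n with C(n, 9) < 34359738368 is n = 65 (where E[X] = 3995843735/4294967296 ≈ 0.930). Hence R(9, 9) > 65, i.e. R(9, 9) ≥ 66.

Largest n = 65; hence R(9, 9) > 65.


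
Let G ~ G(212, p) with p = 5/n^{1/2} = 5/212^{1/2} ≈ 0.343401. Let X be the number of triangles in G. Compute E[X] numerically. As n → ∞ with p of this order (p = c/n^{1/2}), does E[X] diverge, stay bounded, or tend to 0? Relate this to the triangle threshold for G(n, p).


Number of potential triangles: C(212, 3) = 1565620.
Each occurs with probability p³ ≈ (0.343401)³ ≈ 4.04954493e-02.
By linearity: E[X] = C(212, 3)·p³ ≈ 1565620 · 4.04954493e-02 ≈ 63400.485298.
Since α = 1/2 < 1, p = c/n^{1/2} ≫ 1/n is above the triangle threshold p ~ 1/n. Asymptotically E[X] ~ (c³/6)·n^{3(1−α)} = (5³/6)·n^{1.5} → ∞; triangles are abundant w.h.p.

E[X] ≈ 63400.485298; in regime p = Θ(1/n^{1/2}) E[X] diverges (above the triangle threshold p ~ 1/n).


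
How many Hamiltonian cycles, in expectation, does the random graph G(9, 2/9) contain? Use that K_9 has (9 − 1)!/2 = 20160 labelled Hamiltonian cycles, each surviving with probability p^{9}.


K_9 has (9 − 1)!/2 = 20160 labelled Hamiltonian cycles.
For each such Hamiltonian cycle H, let X_H = 1 if all 9 edges of H are present in G. Then P[X_H = 1] = p^{9} = (2/9)^{9} = 512/387420489.
By linearity of expectation: E[X] = Σ_H E[X_H] = 20160 · p^{9} = 20160 · 512/387420489 = 1146880/43046721.
Numerically: E[X] ≈ 0.0266427.

E[X] = 20160 · (2/9)^{9} = 1146880/43046721 ≈ 0.0266427.


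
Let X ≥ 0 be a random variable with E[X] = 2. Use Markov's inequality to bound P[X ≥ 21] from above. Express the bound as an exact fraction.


μ = E[X] = 2, a = 21.
Markov: P[X ≥ 21] ≤ μ/a = (2)/21 = 2/21.
Numerically: ≈ 0.095.
(Since a = 21 > μ = 2.000, the bound 2/21 is < 1 and informative.)

P[X ≥ 21] ≤ 2/21 ≈ 0.095.


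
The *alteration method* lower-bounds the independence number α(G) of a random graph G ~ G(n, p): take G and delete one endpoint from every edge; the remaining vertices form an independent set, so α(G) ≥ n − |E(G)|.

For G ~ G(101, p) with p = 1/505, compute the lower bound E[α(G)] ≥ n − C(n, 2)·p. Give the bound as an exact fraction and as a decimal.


E[|E(G)|] = C(101, 2)·p = 5050 · (1/505) = 10.
E[α(G)] ≥ n − E[|E(G)|] = 101 − 10 = 91.
Numerically: ≈ 91.000000.
(This is only a lower bound; the true E[α(G)] may be larger.)

E[α(G)] ≥ 91 ≈ 91.000000.


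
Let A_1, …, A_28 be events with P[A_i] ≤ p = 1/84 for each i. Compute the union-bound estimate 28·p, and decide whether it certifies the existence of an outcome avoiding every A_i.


Union bound: P[∪_{i=1}^{28} A_i] ≤ Σ_i P[A_i] ≤ 28·p = 28·(1/84) = 1/3.
Numerically: 1/3 ≈ 0.333333.
Is 1/3 < 1? YES.
Since P[∪ A_i] ≤ 1/3 < 1, the complement has P[∩ A_i^c] ≥ 1 − 1/3 = 2/3 > 0, so some outcome avoids every A_i.

28·p = 1/3 ≈ 0.333333; existence CERTIFIED by the union bound.


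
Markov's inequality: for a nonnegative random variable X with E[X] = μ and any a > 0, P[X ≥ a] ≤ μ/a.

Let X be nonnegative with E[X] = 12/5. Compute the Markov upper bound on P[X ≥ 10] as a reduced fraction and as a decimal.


μ = E[X] = 12/5, a = 10.
Markov: P[X ≥ 10] ≤ μ/a = (12/5)/10 = 6/25.
Numerically: ≈ 0.240.
(Since a = 10 > μ = 2.400, the bound 6/25 is < 1 and informative.)

P[X ≥ 10] ≤ 6/25 ≈ 0.240.


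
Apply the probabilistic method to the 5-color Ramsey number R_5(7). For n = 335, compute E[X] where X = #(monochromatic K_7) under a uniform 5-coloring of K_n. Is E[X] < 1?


E[X] = C(335, 7) · 5^{1 − 21} = 88202498238195 · 5^{−20} = 88202498238195/95367431640625.
As a reduced fraction: E[X] = 17640499647639/19073486328125 ≈ 0.924870.
Is E[X] < 1? YES.
Since E[X] < 1, there exists a 5-coloring of K_{335} with no monochromatic K_7; hence R_5(7) > 335.

E[X] = 17640499647639/19073486328125 ≈ 0.924870; E[X] < 1, so R_5(7) > 335.


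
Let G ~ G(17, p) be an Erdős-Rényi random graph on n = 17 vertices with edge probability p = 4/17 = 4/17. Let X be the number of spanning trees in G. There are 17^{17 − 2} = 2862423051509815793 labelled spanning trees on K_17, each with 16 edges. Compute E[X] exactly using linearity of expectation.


K_17 has 17^{17 − 2} = 2862423051509815793 labelled spanning trees.
For each such spanning tree H, let X_H = 1 if all 16 edges of H are present in G. Then P[X_H = 1] = p^{16} = (4/17)^{16} = 4294967296/48661191875666868481.
By linearity of expectation: E[X] = Σ_H E[X_H] = 2862423051509815793 · p^{16} = 2862423051509815793 · 4294967296/48661191875666868481 = 4294967296/17.
Numerically: E[X] ≈ 2.53e+08.

E[X] = 2862423051509815793 · (4/17)^{16} = 4294967296/17 ≈ 2.53e+08.


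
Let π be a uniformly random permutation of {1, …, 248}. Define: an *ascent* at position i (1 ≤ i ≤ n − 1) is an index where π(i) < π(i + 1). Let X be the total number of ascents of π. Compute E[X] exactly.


Write X = Σ X_I over i = 1, …, 247, with X_I the indicator of one ascent.
There are 247 indicators.
For each fixed i, the pair (π(i), π(i+1)) is a uniformly random ordered pair of distinct values from {1, …, 248}; by symmetry P[π(i) < π(i+1)] = 1/2.
By linearity: E[X] = 247 · (1/2) = (248 − 1) · (1/2) = 247/2 ≈ 123.50000.

E[X] = 247/2 = 123.50000.


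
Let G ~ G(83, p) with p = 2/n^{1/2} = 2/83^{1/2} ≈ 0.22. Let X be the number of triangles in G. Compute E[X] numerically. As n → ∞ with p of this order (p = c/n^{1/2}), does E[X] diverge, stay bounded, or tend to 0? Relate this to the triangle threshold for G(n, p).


Number of potential triangles: C(83, 3) = 91881.
Each occurs with probability p³ ≈ (0.22)³ ≈ 1.05797e-02.
By linearity: E[X] = C(83, 3)·p³ ≈ 91881 · 1.05797e-02 ≈ 972.072.
Since α = 1/2 < 1, p = c/n^{1/2} ≫ 1/n is above the triangle threshold p ~ 1/n. Asymptotically E[X] ~ (c³/6)·n^{3(1−α)} = (2³/6)·n^{1.5} → ∞; triangles are abundant w.h.p.

E[X] ≈ 972.072; in regime p = Θ(1/n^{1/2}) E[X] diverges (above the triangle threshold p ~ 1/n).


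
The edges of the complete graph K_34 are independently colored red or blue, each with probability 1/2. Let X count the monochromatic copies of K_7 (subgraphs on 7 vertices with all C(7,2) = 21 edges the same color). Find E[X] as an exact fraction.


Let X = Σ_S X_S over the C(34, 7) = 5379616 subsets S of size 7, where X_S = 1 if the K_7 on S is monochromatic.
For a fixed S, the K_7 on S has C(7, 2) = 21 edges. P[all 21 edges red] = (1/2)^21, and likewise for blue, so P[monochromatic] = 2·(1/2)^21 = 2^{1 − 21} = 1/1048576.
By linearity of expectation: E[X] = C(34, 7) · 2^{1 − 21} = 5379616 · 1/1048576 = 168113/32768.
Numerically: E[X] ≈ 5.1304.

E[X] = C(34,7)·2^(1−C(7,2)) = 168113/32768 ≈ 5.1304.


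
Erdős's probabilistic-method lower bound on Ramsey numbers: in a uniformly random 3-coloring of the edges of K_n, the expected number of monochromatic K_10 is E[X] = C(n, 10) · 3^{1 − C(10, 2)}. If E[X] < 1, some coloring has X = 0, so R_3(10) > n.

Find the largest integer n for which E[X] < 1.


We need C(n, 10) · 3^{1 − 45} < 1, i.e. C(n, 10) < 3^{45 − 1} = 984770902183611232881.
Check values of n near the boundary:
  n = 570: C(570, 10) = 921524823451961408691; 921524823451961408691 < 984770902183611232881? YES
  n = 571: C(571, 10) = 937951290893172842001; 937951290893172842001 < 984770902183611232881? YES
  n = 572: C(572, 10) = 954640815642161682606; 954640815642161682606 < 984770902183611232881? YES
  n = 573: C(573, 10) = 971597135635805762226; 971597135635805762226 < 984770902183611232881? YES
  n = 574: C(574, 10) = 988824035203816502691; 988824035203816502691 < 984770902183611232881? NO
  n = 575: C(575, 10) = 1006325345561406175305; 1006325345561406175305 < 984770902183611232881? NO
  n = 576: C(576, 10) = 1024104945306307344480; 1024104945306307344480 < 984770902183611232881? NO
The largest n with C(n, 10) < 984770902183611232881 is n = 573 (where E[X] = 35985079097622435638/36472996377170786403 ≈ 0.9866225). Hence R_3(10) > 573, i.e. R_3(10) ≥ 574.

Largest n = 573; hence R_3(10) > 573.


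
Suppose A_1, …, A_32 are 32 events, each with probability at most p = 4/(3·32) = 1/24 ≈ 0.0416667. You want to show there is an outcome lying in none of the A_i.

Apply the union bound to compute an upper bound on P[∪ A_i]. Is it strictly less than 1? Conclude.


Union bound: P[∪_{i=1}^{32} A_i] ≤ Σ_i P[A_i] ≤ 32·p = 32·(1/24) = 4/3.
Numerically: 4/3 ≈ 1.3333333.
Is 4/3 < 1? NO.
Since the bound 4/3 is ≥ 1, the union bound is uninformative here; it does NOT by itself certify existence.

32·p = 4/3 ≈ 1.3333333; existence NOT certified by the union bound.


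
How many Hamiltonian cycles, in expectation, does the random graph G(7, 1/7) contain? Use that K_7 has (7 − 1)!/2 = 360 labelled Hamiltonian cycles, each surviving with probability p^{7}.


K_7 has (7 − 1)!/2 = 360 labelled Hamiltonian cycles.
For each such Hamiltonian cycle H, let X_H = 1 if all 7 edges of H are present in G. Then P[X_H = 1] = p^{7} = (1/7)^{7} = 1/823543.
Summing the indicators: E[X] = Σ_H E[X_H] = 360 · p^{7} = 360 · 1/823543 = 360/823543.
Numerically: E[X] ≈ 0.00043714.

E[X] = 360 · (1/7)^{7} = 360/823543 ≈ 0.00043714.


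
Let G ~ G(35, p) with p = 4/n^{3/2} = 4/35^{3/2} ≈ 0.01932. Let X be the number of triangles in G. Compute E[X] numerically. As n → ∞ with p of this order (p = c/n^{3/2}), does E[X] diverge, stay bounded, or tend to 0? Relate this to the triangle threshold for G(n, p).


Number of potential triangles: C(35, 3) = 6545.
Each occurs with probability p³ ≈ (0.01932)³ ≈ 7.208979e-06.
By linearity: E[X] = C(35, 3)·p³ ≈ 6545 · 7.208979e-06 ≈ 0.0472.
Since α = 3/2 > 1, p = c/n^{3/2} = o(1/n) is below the triangle threshold p ~ 1/n. Asymptotically E[X] ~ (c³/6)·n^{3(1−α)} = (4³/6)·n^{-1.5} → 0, so by Markov's inequality G has no triangles w.h.p.

E[X] ≈ 0.0472; in regime p = Θ(1/n^{3/2}) E[X] tends to 0 (below the triangle threshold p ~ 1/n).


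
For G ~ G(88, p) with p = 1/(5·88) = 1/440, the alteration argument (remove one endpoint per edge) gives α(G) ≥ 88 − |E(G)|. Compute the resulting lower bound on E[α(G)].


E[|E(G)|] = C(88, 2)·p = 3828 · (1/440) = 87/10.
E[α(G)] ≥ n − E[|E(G)|] = 88 − 87/10 = 793/10.
Numerically: ≈ 79.300.
(This is only a lower bound; the true E[α(G)] may be larger.)

E[α(G)] ≥ 793/10 ≈ 79.300.


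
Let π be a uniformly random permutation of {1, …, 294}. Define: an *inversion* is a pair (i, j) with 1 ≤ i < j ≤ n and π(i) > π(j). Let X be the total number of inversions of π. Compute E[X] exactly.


Write X = Σ X_I over the C(294, 2) = 43071 pairs i < j, with X_I the indicator of one inversion.
There are 43071 indicators.
For each fixed pair i < j, the values π(i) and π(j) are two distinct elements of {1, …, 294} in uniformly random order; by symmetry P[π(i) > π(j)] = 1/2.
By linearity: E[X] = 43071 · (1/2) = C(294, 2) · (1/2) = 43071/2 = 43071/2 ≈ 21535.500000.

E[X] = 43071/2 = 21535.500000.


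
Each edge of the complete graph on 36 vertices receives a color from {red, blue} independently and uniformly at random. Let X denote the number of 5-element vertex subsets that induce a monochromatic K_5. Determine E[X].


Let X = Σ_S X_S over the C(36, 5) = 376992 subsets S of size 5, where X_S = 1 if the K_5 on S is monochromatic.
For a fixed S, the K_5 on S has C(5, 2) = 10 edges. P[all 10 edges red] = (1/2)^10, and likewise for blue, so P[monochromatic] = 2·(1/2)^10 = 2^{1 − 10} = 1/512.
By linearity of expectation: E[X] = C(36, 5) · 2^{1 − 10} = 376992 · 1/512 = 11781/16.
Numerically: E[X] ≈ 736.3125.

E[X] = C(36,5)·2^(1−C(5,2)) = 11781/16 ≈ 736.3125.


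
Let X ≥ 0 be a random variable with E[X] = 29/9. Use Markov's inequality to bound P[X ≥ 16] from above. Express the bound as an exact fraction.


μ = E[X] = 29/9, a = 16.
Markov: P[X ≥ 16] ≤ μ/a = (29/9)/16 = 29/144.
Numerically: ≈ 0.201.
(Since a = 16 > μ = 3.222, the bound 29/144 is < 1 and informative.)

P[X ≥ 16] ≤ 29/144 ≈ 0.201.


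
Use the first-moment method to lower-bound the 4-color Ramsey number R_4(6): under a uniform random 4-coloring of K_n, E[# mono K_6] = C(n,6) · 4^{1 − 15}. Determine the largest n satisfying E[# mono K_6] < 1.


We need C(n, 6) · 4^{1 − 15} < 1, i.e. C(n, 6) < 4^{15 − 1} = 268435456.
Check values of n near the boundary:
  n = 75: C(75, 6) = 201359550; 201359550 < 268435456? YES
  n = 76: C(76, 6) = 218618940; 218618940 < 268435456? YES
  n = 77: C(77, 6) = 237093780; 237093780 < 268435456? YES
  n = 78: C(78, 6) = 256851595; 256851595 < 268435456? YES
  n = 79: C(79, 6) = 277962685; 277962685 < 268435456? NO
  n = 80: C(80, 6) = 300500200; 300500200 < 268435456? NO
  n = 81: C(81, 6) = 324540216; 324540216 < 268435456? NO
The largest n with C(n, 6) < 268435456 is n = 78 (where E[X] = 256851595/268435456 ≈ 0.957). Hence R_4(6) > 78, i.e. R_4(6) ≥ 79.

Largest n = 78; hence R_4(6) > 78.


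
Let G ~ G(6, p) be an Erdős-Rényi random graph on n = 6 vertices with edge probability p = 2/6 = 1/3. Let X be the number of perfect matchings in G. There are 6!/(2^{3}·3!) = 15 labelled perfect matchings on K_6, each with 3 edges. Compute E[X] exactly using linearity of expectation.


K_6 has 6!/(2^{3}·3!) = 15 labelled perfect matchings.
For each such perfect matching H, let X_H = 1 if all 3 edges of H are present in G. Then P[X_H = 1] = p^{3} = (1/3)^{3} = 1/27.
Summing the indicators: E[X] = Σ_H E[X_H] = 15 · p^{3} = 15 · 1/27 = 5/9.
Numerically: E[X] ≈ 0.55556.

E[X] = 15 · (1/3)^{3} = 5/9 ≈ 0.55556.
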